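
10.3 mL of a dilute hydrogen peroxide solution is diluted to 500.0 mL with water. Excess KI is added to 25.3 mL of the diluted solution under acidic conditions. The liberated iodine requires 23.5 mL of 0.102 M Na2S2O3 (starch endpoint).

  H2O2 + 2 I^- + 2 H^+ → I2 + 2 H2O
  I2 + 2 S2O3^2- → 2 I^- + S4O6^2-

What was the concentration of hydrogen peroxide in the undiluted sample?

n(S2O3^2-) = 0.0235 × 0.102 = 2.40 × 10^-3 mol
n(I2) = n(S2O3^2-)/2 = 1.20 × 10^-3 mol
n(H2O2) in the aliquot = 1.20 × 10^-3 mol (1:1 ratio)
[H2O2]_dilute = 1.20 × 10^-3 / 0.0253 = 0.0474 mol/L
[H2O2]_original = 0.0474 × 500.0/10.3 = 2.30 mol/L

2.30 M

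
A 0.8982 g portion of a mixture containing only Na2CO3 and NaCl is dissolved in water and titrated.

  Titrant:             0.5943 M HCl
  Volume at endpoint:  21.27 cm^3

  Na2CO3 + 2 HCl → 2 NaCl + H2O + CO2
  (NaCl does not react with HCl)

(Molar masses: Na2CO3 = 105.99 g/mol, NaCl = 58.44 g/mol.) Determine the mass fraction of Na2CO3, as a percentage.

74.58 %

n(HCl) = 0.02127 × 0.5943 = 0.01264 mol
Let x = n(Na2CO3), y = n(NaCl).
Titrant: 2x = 0.01264;  mass: 105.99x + 58.44y = 0.8982
Solving, x = 6.320 × 10^-3 mol, y = 3.907 × 10^-3 mol
mass of Na2CO3 = 6.320 × 10^-3 × 105.99 = 0.6699 g
% Na2CO3 = 0.6699 / 0.8982 × 100 = 74.58 %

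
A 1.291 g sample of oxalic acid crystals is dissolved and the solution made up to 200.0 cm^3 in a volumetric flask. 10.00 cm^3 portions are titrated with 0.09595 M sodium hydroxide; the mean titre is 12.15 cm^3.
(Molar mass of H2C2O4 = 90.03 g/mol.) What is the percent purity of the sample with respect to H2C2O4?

H2C2O4 + 2 NaOH → Na2C2O4 + 2 H2O
n(NaOH) per titration = 0.01215 × 0.09595 = 1.166 × 10^-3 mol
From the 1:2 ratio, n(H2C2O4) in each aliquot = 1/2 × 1.166 × 10^-3 = 5.829 × 10^-4 mol
n(H2C2O4) in the whole flask = 5.829 × 10^-4 × 200.0/10.00 = 0.01166 mol
mass of H2C2O4 = 0.01166 × 90.03 = 1.050 g
% H2C2O4 = 1.050 / 1.291 × 100 = 81.30 %

81.30 %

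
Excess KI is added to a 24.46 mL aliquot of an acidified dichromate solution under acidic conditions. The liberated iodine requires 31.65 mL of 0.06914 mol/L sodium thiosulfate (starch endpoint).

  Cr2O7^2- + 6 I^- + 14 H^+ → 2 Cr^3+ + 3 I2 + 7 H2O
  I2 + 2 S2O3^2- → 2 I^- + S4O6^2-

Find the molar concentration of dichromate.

n(S2O3^2-) = 0.03165 × 0.06914 = 2.188 × 10^-3 mol
n(I2) = n(S2O3^2-)/2 = 1.094 × 10^-3 mol
From the 1:3 ratio, n(Cr2O7^2-) in the aliquot = 1/3 × 1.094 × 10^-3 = 3.647 × 10^-4 mol
[Cr2O7^2-] = 3.647 × 10^-4 / 0.02446 = 0.01491 mol/L

0.01491 mol/L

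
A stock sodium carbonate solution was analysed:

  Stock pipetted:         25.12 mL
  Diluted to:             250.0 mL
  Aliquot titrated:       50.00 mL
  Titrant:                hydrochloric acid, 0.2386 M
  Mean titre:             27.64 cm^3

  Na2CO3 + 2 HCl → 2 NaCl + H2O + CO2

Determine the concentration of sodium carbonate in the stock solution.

n(HCl) = 0.02764 × 0.2386 = 6.595 × 10^-3 mol
From the 1:2 ratio, n(Na2CO3) in the aliquot = 1/2 × 6.595 × 10^-3 = 3.297 × 10^-3 mol
[Na2CO3]_dilute = 3.297 × 10^-3 / 0.05000 = 0.06595 mol/L
Dilution factor = 250.0 / 25.12 = 9.952
[Na2CO3]_stock = 0.06595 × 9.952 = 0.6563 mol/L

0.6563 M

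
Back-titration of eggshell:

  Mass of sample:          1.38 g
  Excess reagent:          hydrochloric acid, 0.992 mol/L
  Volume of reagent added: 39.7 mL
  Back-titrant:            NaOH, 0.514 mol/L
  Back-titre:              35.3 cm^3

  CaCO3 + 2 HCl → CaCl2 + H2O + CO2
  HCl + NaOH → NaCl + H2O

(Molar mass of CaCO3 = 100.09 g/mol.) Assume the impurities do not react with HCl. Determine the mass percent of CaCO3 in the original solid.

77.0 %

n(HCl) added = 0.0397 × 0.992 = 0.0394 mol
n(NaOH) used in back-titration = 0.0353 × 0.514 = 0.0181 mol
n(HCl) left over = 0.0181 mol (1:1 ratio)
n(HCl) consumed by analyte = 0.0394 − 0.0181 = 0.0212 mol
From the 1:2 ratio, n(CaCO3) = 1/2 × 0.0212 = 0.0106 mol
mass of CaCO3 = 0.0106 × 100.09 = 1.06 g
% CaCO3 = 1.06 / 1.38 × 100 = 77.0 %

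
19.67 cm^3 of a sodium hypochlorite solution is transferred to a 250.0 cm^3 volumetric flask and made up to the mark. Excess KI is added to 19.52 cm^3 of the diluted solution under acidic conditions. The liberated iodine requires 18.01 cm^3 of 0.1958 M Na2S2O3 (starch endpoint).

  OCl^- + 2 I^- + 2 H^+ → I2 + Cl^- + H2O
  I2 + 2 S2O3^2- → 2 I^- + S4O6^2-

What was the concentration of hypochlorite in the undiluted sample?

n(S2O3^2-) = 0.01801 × 0.1958 = 3.526 × 10^-3 mol
n(I2) = n(S2O3^2-)/2 = 1.763 × 10^-3 mol
n(OCl^-) in the aliquot = 1.763 × 10^-3 mol (1:1 ratio)
[OCl^-]_dilute = 1.763 × 10^-3 / 0.01952 = 0.09033 mol/L
[OCl^-]_original = 0.09033 × 250.0/19.67 = 1.148 mol/L

1.148 M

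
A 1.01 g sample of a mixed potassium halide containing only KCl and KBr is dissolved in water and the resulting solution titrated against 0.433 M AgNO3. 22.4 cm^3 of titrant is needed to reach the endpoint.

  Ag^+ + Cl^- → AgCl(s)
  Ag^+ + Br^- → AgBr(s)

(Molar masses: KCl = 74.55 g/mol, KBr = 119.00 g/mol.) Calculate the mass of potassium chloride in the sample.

0.242 g

n(AgNO3) = 0.0224 × 0.433 = 9.70 × 10^-3 mol
Let x = n(KCl), y = n(KBr).
Titrant: 1x + 1y = 9.70 × 10^-3;  mass: 74.55x + 119.00y = 1.01
Solving, x = 3.24 × 10^-3 mol, y = 6.45 × 10^-3 mol
mass of KCl = 3.24 × 10^-3 × 74.55 = 0.242 g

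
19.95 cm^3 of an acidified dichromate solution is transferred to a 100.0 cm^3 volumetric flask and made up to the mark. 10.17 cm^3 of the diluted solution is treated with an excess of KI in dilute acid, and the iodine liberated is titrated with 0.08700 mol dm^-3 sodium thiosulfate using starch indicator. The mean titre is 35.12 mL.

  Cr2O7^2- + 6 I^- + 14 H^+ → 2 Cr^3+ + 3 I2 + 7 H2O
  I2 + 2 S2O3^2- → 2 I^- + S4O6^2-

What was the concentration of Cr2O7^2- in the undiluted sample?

0.2510 mol/L

n(S2O3^2-) = 0.03512 × 0.08700 = 3.055 × 10^-3 mol
n(I2) = n(S2O3^2-)/2 = 1.528 × 10^-3 mol
From the 1:3 ratio, n(Cr2O7^2-) in the aliquot = 1/3 × 1.528 × 10^-3 = 5.092 × 10^-4 mol
[Cr2O7^2-]_dilute = 5.092 × 10^-4 / 0.01017 = 0.05007 mol/L
[Cr2O7^2-]_original = 0.05007 × 100.0/19.95 = 0.2510 mol/L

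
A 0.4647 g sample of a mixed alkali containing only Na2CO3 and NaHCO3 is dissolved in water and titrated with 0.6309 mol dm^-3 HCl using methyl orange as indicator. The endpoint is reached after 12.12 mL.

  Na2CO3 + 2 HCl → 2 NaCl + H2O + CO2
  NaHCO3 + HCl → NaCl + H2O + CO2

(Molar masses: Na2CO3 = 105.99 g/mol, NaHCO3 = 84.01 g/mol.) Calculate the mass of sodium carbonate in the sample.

0.3036 g

n(HCl) = 0.01212 × 0.6309 = 7.647 × 10^-3 mol
Let x = n(Na2CO3), y = n(NaHCO3).
Titrant: 2x + 1y = 7.647 × 10^-3;  mass: 105.99x + 84.01y = 0.4647
Solving, x = 2.864 × 10^-3 mol, y = 1.918 × 10^-3 mol
mass of Na2CO3 = 2.864 × 10^-3 × 105.99 = 0.3036 g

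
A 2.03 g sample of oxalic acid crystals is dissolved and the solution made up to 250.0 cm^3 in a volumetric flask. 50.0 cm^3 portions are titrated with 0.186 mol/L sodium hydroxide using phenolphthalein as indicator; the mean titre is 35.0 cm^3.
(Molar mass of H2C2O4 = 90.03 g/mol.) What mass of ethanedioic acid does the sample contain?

1.47 g

H2C2O4 + 2 NaOH → Na2C2O4 + 2 H2O
n(NaOH) per titration = 0.0350 × 0.186 = 6.51 × 10^-3 mol
From the 1:2 ratio, n(H2C2O4) in each aliquot = 1/2 × 6.51 × 10^-3 = 3.25 × 10^-3 mol
n(H2C2O4) in the whole flask = 3.25 × 10^-3 × 250.0/50.0 = 0.0163 mol
mass of H2C2O4 = 0.0163 × 90.03 = 1.47 g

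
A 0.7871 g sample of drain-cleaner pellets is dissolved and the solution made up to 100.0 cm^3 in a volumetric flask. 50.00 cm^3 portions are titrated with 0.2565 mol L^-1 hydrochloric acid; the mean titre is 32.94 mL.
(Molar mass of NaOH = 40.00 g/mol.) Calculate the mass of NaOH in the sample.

NaOH + HCl → NaCl + H2O
n(HCl) per titration = 0.03294 × 0.2565 = 8.449 × 10^-3 mol
n(NaOH) in each aliquot = 8.449 × 10^-3 mol (1:1 ratio)
n(NaOH) in the whole flask = 8.449 × 10^-3 × 100.0/50.00 = 0.01690 mol
mass of NaOH = 0.01690 × 40.00 = 0.6759 g

0.6759 g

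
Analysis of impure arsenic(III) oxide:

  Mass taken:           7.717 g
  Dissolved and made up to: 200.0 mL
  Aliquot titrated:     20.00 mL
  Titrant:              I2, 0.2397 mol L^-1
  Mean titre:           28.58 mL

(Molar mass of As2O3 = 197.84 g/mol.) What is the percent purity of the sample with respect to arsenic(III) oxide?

87.81 %

As2O3 + 2 I2 + 2 H2O → As2O5 + 4 HI
n(I2) per titration = 0.02858 × 0.2397 = 6.851 × 10^-3 mol
From the 1:2 ratio, n(As2O3) in each aliquot = 1/2 × 6.851 × 10^-3 = 3.425 × 10^-3 mol
n(As2O3) in the whole flask = 3.425 × 10^-3 × 200.0/20.00 = 0.03425 mol
mass of As2O3 = 0.03425 × 197.84 = 6.777 g
% As2O3 = 6.777 / 7.717 × 100 = 87.81 %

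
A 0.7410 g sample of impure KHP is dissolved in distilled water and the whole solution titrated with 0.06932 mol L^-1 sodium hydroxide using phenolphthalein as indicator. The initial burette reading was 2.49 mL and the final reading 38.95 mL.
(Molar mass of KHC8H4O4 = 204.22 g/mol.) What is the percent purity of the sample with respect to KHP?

69.66 %

KHC8H4O4 + NaOH → KNaC8H4O4 + H2O
n(NaOH) = 0.03646 L × 0.06932 mol/L = 2.527 × 10^-3 mol
n(KHC8H4O4) = 2.527 × 10^-3 mol (1:1 ratio)
mass of KHC8H4O4 = 2.527 × 10^-3 × 204.22 g/mol = 0.5161 g
% KHC8H4O4 = 0.5161 / 0.7410 × 100 = 69.66 %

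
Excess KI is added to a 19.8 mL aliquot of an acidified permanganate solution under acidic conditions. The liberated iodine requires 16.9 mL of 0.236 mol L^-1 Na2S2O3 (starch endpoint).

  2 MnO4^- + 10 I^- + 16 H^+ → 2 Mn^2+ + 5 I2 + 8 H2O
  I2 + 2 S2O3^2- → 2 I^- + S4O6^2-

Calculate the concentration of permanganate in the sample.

n(S2O3^2-) = 0.0169 × 0.236 = 3.99 × 10^-3 mol
n(I2) = n(S2O3^2-)/2 = 1.99 × 10^-3 mol
From the 2:5 ratio, n(MnO4^-) in the aliquot = 2/5 × 1.99 × 10^-3 = 7.98 × 10^-4 mol
[MnO4^-] = 7.98 × 10^-4 / 0.0198 = 0.0403 mol/L

0.0403 mol/L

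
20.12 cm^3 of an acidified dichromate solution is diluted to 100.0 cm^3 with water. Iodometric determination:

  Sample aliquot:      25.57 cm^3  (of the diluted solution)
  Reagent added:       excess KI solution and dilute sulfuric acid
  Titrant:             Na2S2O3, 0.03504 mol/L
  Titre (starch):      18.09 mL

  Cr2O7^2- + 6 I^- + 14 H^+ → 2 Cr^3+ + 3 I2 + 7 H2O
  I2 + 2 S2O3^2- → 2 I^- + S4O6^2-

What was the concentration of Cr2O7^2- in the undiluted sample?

n(S2O3^2-) = 0.01809 × 0.03504 = 6.339 × 10^-4 mol
n(I2) = n(S2O3^2-)/2 = 3.169 × 10^-4 mol
From the 1:3 ratio, n(Cr2O7^2-) in the aliquot = 1/3 × 3.169 × 10^-4 = 1.056 × 10^-4 mol
[Cr2O7^2-]_dilute = 1.056 × 10^-4 / 0.02557 = 0.004132 mol/L
[Cr2O7^2-]_original = 0.004132 × 100.0/20.12 = 0.02053 mol/L

0.02053 mol/L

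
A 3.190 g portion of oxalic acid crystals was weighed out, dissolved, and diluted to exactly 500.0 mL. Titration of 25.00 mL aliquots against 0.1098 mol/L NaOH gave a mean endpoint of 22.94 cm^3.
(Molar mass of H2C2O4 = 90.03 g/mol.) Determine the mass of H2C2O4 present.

H2C2O4 + 2 NaOH → Na2C2O4 + 2 H2O
n(NaOH) per titration = 0.02294 × 0.1098 = 2.519 × 10^-3 mol
From the 1:2 ratio, n(H2C2O4) in each aliquot = 1/2 × 2.519 × 10^-3 = 1.259 × 10^-3 mol
n(H2C2O4) in the whole flask = 1.259 × 10^-3 × 500.0/25.00 = 0.02519 mol
mass of H2C2O4 = 0.02519 × 90.03 = 2.268 g

2.268 g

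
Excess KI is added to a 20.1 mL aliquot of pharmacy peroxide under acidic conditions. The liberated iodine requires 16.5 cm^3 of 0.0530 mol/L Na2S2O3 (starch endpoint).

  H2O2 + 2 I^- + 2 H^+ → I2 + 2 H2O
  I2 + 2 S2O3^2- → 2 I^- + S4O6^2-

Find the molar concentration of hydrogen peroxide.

n(S2O3^2-) = 0.0165 × 0.0530 = 8.74 × 10^-4 mol
n(I2) = n(S2O3^2-)/2 = 4.37 × 10^-4 mol
n(H2O2) in the aliquot = 4.37 × 10^-4 mol (1:1 ratio)
[H2O2] = 4.37 × 10^-4 / 0.0201 = 0.0218 mol/L

0.0218 mol/L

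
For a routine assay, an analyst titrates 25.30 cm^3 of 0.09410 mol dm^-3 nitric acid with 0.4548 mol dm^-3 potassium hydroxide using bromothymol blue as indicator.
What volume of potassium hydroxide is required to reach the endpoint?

5.235 mL

HNO3 + KOH → KNO3 + H2O
n(HNO3) = 0.02530 L × 0.09410 mol/L = 2.381 × 10^-3 mol
n(KOH) = 2.381 × 10^-3 mol (1:1 stoichiometry)
V(KOH) = 2.381 × 10^-3 mol / 0.4548 mol/L = 0.005235 L = 5.235 mL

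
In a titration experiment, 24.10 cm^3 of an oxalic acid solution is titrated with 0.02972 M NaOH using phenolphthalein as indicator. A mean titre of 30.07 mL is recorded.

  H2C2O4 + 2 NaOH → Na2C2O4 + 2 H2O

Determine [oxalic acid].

n(NaOH) = 0.03007 L × 0.02972 mol/L = 8.937 × 10^-4 mol
From the 1:2 mole ratio, n(H2C2O4) = 1/2 × 8.937 × 10^-4 = 4.468 × 10^-4 mol
[H2C2O4] = 4.468 × 10^-4 mol / 0.02410 L = 0.01854 mol/L

0.01854 M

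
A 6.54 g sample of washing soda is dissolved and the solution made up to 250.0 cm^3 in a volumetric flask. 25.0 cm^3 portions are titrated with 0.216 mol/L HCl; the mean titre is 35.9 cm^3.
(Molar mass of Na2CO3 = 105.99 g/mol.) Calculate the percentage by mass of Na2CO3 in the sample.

62.8 %

Na2CO3 + 2 HCl → 2 NaCl + H2O + CO2
n(HCl) per titration = 0.0359 × 0.216 = 7.75 × 10^-3 mol
From the 1:2 ratio, n(Na2CO3) in each aliquot = 1/2 × 7.75 × 10^-3 = 3.88 × 10^-3 mol
n(Na2CO3) in the whole flask = 3.88 × 10^-3 × 250.0/25.0 = 0.0388 mol
mass of Na2CO3 = 0.0388 × 105.99 = 4.11 g
% Na2CO3 = 4.11 / 6.54 × 100 = 62.8 %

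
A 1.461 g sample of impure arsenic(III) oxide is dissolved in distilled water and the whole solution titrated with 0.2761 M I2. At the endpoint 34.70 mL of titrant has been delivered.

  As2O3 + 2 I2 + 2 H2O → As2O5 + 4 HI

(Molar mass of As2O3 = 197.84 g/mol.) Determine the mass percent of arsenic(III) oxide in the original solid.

n(I2) = 0.03470 L × 0.2761 mol/L = 9.581 × 10^-3 mol
From the 1:2 ratio, n(As2O3) = 1/2 × 9.581 × 10^-3 = 4.790 × 10^-3 mol
mass of As2O3 = 4.790 × 10^-3 × 197.84 g/mol = 0.9477 g
% As2O3 = 0.9477 / 1.461 × 100 = 64.87 %

64.87 %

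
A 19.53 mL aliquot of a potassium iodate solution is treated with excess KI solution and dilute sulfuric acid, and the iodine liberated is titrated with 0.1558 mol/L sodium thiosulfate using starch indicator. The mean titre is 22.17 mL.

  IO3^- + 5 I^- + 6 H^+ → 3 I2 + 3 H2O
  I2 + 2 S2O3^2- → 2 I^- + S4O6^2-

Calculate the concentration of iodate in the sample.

n(S2O3^2-) = 0.02217 × 0.1558 = 3.454 × 10^-3 mol
n(I2) = n(S2O3^2-)/2 = 1.727 × 10^-3 mol
From the 1:3 ratio, n(IO3^-) in the aliquot = 1/3 × 1.727 × 10^-3 = 5.757 × 10^-4 mol
[IO3^-] = 5.757 × 10^-4 / 0.01953 = 0.02948 mol/L

0.02948 mol/L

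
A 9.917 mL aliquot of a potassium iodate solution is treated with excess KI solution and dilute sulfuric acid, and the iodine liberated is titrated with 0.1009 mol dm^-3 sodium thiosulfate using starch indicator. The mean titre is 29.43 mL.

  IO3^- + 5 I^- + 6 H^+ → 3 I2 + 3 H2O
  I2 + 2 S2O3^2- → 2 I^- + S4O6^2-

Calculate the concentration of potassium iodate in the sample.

n(S2O3^2-) = 0.02943 × 0.1009 = 2.969 × 10^-3 mol
n(I2) = n(S2O3^2-)/2 = 1.485 × 10^-3 mol
From the 1:3 ratio, n(IO3^-) in the aliquot = 1/3 × 1.485 × 10^-3 = 4.949 × 10^-4 mol
[IO3^-] = 4.949 × 10^-4 / 0.009917 = 0.04991 mol/L

0.04991 mol/L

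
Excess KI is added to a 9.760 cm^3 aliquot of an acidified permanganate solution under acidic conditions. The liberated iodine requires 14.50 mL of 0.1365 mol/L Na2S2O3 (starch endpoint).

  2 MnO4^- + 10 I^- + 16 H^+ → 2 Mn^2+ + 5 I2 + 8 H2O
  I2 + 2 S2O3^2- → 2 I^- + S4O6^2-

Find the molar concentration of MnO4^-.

n(S2O3^2-) = 0.01450 × 0.1365 = 1.979 × 10^-3 mol
n(I2) = n(S2O3^2-)/2 = 9.896 × 10^-4 mol
From the 2:5 ratio, n(MnO4^-) in the aliquot = 2/5 × 9.896 × 10^-4 = 3.958 × 10^-4 mol
[MnO4^-] = 3.958 × 10^-4 / 0.009760 = 0.04056 mol/L

0.04056 mol/L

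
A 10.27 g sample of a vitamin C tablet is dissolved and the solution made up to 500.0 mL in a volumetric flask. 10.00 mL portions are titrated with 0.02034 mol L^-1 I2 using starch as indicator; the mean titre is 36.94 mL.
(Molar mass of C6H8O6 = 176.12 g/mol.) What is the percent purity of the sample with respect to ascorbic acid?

C6H8O6 + I2 → C6H6O6 + 2 HI
n(I2) per titration = 0.03694 × 0.02034 = 7.514 × 10^-4 mol
n(C6H8O6) in each aliquot = 7.514 × 10^-4 mol (1:1 ratio)
n(C6H8O6) in the whole flask = 7.514 × 10^-4 × 500.0/10.00 = 0.03757 mol
mass of C6H8O6 = 0.03757 × 176.12 = 6.616 g
% C6H8O6 = 6.616 / 10.27 × 100 = 64.43 %

64.43 %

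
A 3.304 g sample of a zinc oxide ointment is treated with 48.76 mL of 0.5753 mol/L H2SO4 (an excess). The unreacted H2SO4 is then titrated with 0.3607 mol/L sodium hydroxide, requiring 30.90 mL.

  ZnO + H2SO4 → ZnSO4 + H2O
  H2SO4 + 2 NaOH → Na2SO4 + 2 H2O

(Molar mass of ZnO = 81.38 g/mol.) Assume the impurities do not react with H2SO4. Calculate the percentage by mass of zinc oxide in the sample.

55.37 %

n(H2SO4) added = 0.04876 × 0.5753 = 0.02805 mol
n(NaOH) used in back-titration = 0.03090 × 0.3607 = 0.01115 mol
From the 1:2 ratio, n(H2SO4) left over = 1/2 × 0.01115 = 5.573 × 10^-3 mol
n(H2SO4) consumed by analyte = 0.02805 − 5.573 × 10^-3 = 0.02248 mol
n(ZnO) = 0.02248 mol (1:1 ratio)
mass of ZnO = 0.02248 × 81.38 = 1.829 g
% ZnO = 1.829 / 3.304 × 100 = 55.37 %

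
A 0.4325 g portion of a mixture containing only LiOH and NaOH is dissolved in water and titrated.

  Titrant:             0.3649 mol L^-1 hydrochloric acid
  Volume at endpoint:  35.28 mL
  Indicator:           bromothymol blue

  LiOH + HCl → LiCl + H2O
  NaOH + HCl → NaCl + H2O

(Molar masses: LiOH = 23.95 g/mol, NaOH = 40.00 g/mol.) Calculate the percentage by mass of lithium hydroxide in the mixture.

28.45 %

n(HCl) = 0.03528 × 0.3649 = 0.01287 mol
Let x = n(LiOH), y = n(NaOH).
Titrant: 1x + 1y = 0.01287;  mass: 23.95x + 40.00y = 0.4325
Solving, x = 5.137 × 10^-3 mol, y = 7.737 × 10^-3 mol
mass of LiOH = 5.137 × 10^-3 × 23.95 = 0.1230 g
% LiOH = 0.1230 / 0.4325 × 100 = 28.45 %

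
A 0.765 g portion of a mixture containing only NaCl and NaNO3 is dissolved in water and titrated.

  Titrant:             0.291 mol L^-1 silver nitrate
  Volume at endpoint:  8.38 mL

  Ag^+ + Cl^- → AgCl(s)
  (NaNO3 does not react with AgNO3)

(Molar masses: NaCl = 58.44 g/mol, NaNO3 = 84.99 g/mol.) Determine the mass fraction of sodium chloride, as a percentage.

n(AgNO3) = 0.00838 × 0.291 = 2.44 × 10^-3 mol
Let x = n(NaCl), y = n(NaNO3).
Titrant: 1x = 2.44 × 10^-3;  mass: 58.44x + 84.99y = 0.765
Solving, x = 2.44 × 10^-3 mol, y = 7.32 × 10^-3 mol
mass of NaCl = 2.44 × 10^-3 × 58.44 = 0.143 g
% NaCl = 0.143 / 0.765 × 100 = 18.6 %

18.6 %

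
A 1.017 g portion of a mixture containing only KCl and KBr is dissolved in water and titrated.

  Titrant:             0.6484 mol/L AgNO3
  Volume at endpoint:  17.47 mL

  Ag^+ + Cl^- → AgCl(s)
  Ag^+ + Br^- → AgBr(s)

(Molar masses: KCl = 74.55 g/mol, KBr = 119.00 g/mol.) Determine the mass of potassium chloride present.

0.5551 g

n(AgNO3) = 0.01747 × 0.6484 = 0.01133 mol
Let x = n(KCl), y = n(KBr).
Titrant: 1x + 1y = 0.01133;  mass: 74.55x + 119.00y = 1.017
Solving, x = 7.446 × 10^-3 mol, y = 3.881 × 10^-3 mol
mass of KCl = 7.446 × 10^-3 × 74.55 = 0.5551 g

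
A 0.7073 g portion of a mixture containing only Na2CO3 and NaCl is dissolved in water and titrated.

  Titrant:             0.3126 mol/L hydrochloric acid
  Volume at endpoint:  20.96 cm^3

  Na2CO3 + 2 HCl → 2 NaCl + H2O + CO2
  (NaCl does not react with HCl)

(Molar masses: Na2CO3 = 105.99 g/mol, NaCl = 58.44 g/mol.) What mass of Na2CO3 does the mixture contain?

0.3472 g

n(HCl) = 0.02096 × 0.3126 = 6.552 × 10^-3 mol
Let x = n(Na2CO3), y = n(NaCl).
Titrant: 2x = 6.552 × 10^-3;  mass: 105.99x + 58.44y = 0.7073
Solving, x = 3.276 × 10^-3 mol, y = 6.161 × 10^-3 mol
mass of Na2CO3 = 3.276 × 10^-3 × 105.99 = 0.3472 g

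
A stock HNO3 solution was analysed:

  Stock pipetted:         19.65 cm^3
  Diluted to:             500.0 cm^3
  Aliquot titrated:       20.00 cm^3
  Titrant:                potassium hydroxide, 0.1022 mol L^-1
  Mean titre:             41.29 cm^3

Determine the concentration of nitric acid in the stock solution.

HNO3 + KOH → KNO3 + H2O
n(KOH) = 0.04129 × 0.1022 = 4.220 × 10^-3 mol
n(HNO3) in the aliquot = 4.220 × 10^-3 mol (1:1 ratio)
[HNO3]_dilute = 4.220 × 10^-3 / 0.02000 = 0.2110 mol/L
Dilution factor = 500.0 / 19.65 = 25.45
[HNO3]_stock = 0.2110 × 25.45 = 5.369 mol/L

5.369 mol/L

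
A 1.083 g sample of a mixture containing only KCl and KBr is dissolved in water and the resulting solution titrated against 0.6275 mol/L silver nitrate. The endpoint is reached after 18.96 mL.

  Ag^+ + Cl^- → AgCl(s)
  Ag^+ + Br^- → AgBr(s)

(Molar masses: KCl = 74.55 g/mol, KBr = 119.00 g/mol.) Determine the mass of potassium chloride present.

n(AgNO3) = 0.01896 × 0.6275 = 0.01190 mol
Let x = n(KCl), y = n(KBr).
Titrant: 1x + 1y = 0.01190;  mass: 74.55x + 119.00y = 1.083
Solving, x = 7.487 × 10^-3 mol, y = 4.411 × 10^-3 mol
mass of KCl = 7.487 × 10^-3 × 74.55 = 0.5581 g

0.5581 g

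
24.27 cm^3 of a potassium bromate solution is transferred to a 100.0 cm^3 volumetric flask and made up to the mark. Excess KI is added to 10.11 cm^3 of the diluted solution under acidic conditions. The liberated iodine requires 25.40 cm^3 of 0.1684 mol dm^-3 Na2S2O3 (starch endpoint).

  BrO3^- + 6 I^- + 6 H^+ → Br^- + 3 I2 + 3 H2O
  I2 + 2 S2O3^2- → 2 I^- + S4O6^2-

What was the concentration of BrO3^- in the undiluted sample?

n(S2O3^2-) = 0.02540 × 0.1684 = 4.277 × 10^-3 mol
n(I2) = n(S2O3^2-)/2 = 2.139 × 10^-3 mol
From the 1:3 ratio, n(BrO3^-) in the aliquot = 1/3 × 2.139 × 10^-3 = 7.129 × 10^-4 mol
[BrO3^-]_dilute = 7.129 × 10^-4 / 0.01011 = 0.07051 mol/L
[BrO3^-]_original = 0.07051 × 100.0/24.27 = 0.2905 mol/L

0.2905 mol/L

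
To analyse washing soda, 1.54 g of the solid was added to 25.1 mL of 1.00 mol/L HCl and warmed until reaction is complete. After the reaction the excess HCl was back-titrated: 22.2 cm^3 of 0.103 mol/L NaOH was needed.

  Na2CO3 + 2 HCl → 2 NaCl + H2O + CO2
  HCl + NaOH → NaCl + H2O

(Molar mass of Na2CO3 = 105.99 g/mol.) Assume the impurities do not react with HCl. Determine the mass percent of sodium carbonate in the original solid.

n(HCl) added = 0.0251 × 1.00 = 0.0251 mol
n(NaOH) used in back-titration = 0.0222 × 0.103 = 2.29 × 10^-3 mol
n(HCl) left over = 2.29 × 10^-3 mol (1:1 ratio)
n(HCl) consumed by analyte = 0.0251 − 2.29 × 10^-3 = 0.0228 mol
From the 1:2 ratio, n(Na2CO3) = 1/2 × 0.0228 = 0.0114 mol
mass of Na2CO3 = 0.0114 × 105.99 = 1.21 g
% Na2CO3 = 1.21 / 1.54 × 100 = 78.5 %

78.5 %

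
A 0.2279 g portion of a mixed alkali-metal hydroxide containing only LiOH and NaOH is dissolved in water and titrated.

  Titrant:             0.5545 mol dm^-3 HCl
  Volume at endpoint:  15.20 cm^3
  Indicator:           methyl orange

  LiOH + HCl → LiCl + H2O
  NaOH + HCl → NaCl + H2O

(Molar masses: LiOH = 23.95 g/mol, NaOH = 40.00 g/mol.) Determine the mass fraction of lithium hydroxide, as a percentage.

71.52 %

n(HCl) = 0.01520 × 0.5545 = 8.428 × 10^-3 mol
Let x = n(LiOH), y = n(NaOH).
Titrant: 1x + 1y = 8.428 × 10^-3;  mass: 23.95x + 40.00y = 0.2279
Solving, x = 6.806 × 10^-3 mol, y = 1.622 × 10^-3 mol
mass of LiOH = 6.806 × 10^-3 × 23.95 = 0.1630 g
% LiOH = 0.1630 / 0.2279 × 100 = 71.52 %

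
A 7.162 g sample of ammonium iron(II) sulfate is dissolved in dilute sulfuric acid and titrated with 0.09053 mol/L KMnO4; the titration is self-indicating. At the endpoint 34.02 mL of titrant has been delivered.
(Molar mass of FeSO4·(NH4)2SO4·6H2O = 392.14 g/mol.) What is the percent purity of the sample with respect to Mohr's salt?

MnO4^- + 5 Fe^2+ + 8 H^+ → Mn^2+ + 5 Fe^3+ + 4 H2O
n(KMnO4) = 0.03402 L × 0.09053 mol/L = 3.080 × 10^-3 mol
From the 5:1 ratio, n(FeSO4·(NH4)2SO4·6H2O) = 5/1 × 3.080 × 10^-3 = 0.01540 mol
mass of FeSO4·(NH4)2SO4·6H2O = 0.01540 × 392.14 g/mol = 6.039 g
% FeSO4·(NH4)2SO4·6H2O = 6.039 / 7.162 × 100 = 84.31 %

84.31 %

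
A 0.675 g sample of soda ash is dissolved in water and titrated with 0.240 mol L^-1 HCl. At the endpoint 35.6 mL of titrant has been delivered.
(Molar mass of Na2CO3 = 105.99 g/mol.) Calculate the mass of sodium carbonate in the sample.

0.453 g

Na2CO3 + 2 HCl → 2 NaCl + H2O + CO2
n(HCl) = 0.0356 L × 0.240 mol/L = 8.54 × 10^-3 mol
From the 1:2 ratio, n(Na2CO3) = 1/2 × 8.54 × 10^-3 = 4.27 × 10^-3 mol
mass of Na2CO3 = 4.27 × 10^-3 × 105.99 g/mol = 0.453 g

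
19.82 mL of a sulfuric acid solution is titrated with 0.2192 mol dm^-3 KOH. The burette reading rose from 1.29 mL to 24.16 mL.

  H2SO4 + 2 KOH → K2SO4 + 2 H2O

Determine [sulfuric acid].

n(KOH) = 0.02287 L × 0.2192 mol/L = 5.013 × 10^-3 mol
From the 1:2 mole ratio, n(H2SO4) = 1/2 × 5.013 × 10^-3 = 2.507 × 10^-3 mol
[H2SO4] = 2.507 × 10^-3 mol / 0.01982 L = 0.1265 mol/L

0.1265 mol/L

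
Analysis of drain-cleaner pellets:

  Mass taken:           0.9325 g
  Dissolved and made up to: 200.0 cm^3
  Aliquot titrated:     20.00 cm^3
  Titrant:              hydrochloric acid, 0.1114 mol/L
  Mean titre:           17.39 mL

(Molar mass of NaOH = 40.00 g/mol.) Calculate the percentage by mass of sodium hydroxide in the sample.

83.10 %

NaOH + HCl → NaCl + H2O
n(HCl) per titration = 0.01739 × 0.1114 = 1.937 × 10^-3 mol
n(NaOH) in each aliquot = 1.937 × 10^-3 mol (1:1 ratio)
n(NaOH) in the whole flask = 1.937 × 10^-3 × 200.0/20.00 = 0.01937 mol
mass of NaOH = 0.01937 × 40.00 = 0.7749 g
% NaOH = 0.7749 / 0.9325 × 100 = 83.10 %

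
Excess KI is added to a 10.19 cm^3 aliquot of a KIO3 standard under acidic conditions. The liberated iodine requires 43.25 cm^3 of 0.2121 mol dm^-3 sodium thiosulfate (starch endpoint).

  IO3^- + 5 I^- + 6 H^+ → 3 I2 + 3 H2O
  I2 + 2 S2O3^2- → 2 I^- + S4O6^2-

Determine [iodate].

0.1500 mol/L

n(S2O3^2-) = 0.04325 × 0.2121 = 9.173 × 10^-3 mol
n(I2) = n(S2O3^2-)/2 = 4.587 × 10^-3 mol
From the 1:3 ratio, n(IO3^-) in the aliquot = 1/3 × 4.587 × 10^-3 = 1.529 × 10^-3 mol
[IO3^-] = 1.529 × 10^-3 / 0.01019 = 0.1500 mol/L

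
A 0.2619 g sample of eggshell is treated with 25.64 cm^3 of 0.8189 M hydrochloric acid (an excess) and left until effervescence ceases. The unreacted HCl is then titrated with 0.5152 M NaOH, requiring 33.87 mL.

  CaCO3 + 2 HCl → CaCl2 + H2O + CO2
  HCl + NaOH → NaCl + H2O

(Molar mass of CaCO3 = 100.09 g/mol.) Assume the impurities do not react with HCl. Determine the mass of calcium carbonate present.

n(HCl) added = 0.02564 × 0.8189 = 0.02100 mol
n(NaOH) used in back-titration = 0.03387 × 0.5152 = 0.01745 mol
n(HCl) left over = 0.01745 mol (1:1 ratio)
n(HCl) consumed by analyte = 0.02100 − 0.01745 = 3.547 × 10^-3 mol
From the 1:2 ratio, n(CaCO3) = 1/2 × 3.547 × 10^-3 = 1.773 × 10^-3 mol
mass of CaCO3 = 1.773 × 10^-3 × 100.09 = 0.1775 g

0.1775 g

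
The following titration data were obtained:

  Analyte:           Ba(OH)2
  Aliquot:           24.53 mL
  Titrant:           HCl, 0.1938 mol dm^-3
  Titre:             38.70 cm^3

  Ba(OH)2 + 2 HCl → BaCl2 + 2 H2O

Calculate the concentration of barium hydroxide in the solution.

n(HCl) = 0.03870 L × 0.1938 mol/L = 7.500 × 10^-3 mol
From the 1:2 mole ratio, n(Ba(OH)2) = 1/2 × 7.500 × 10^-3 = 3.750 × 10^-3 mol
[Ba(OH)2] = 3.750 × 10^-3 mol / 0.02453 L = 0.1529 mol/L

0.1529 mol/L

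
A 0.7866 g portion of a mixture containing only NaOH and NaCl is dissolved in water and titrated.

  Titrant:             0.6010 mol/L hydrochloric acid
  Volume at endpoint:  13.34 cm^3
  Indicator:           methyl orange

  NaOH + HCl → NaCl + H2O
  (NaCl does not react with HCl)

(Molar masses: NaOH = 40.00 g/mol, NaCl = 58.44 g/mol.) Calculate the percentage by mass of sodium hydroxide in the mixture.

n(HCl) = 0.01334 × 0.6010 = 8.017 × 10^-3 mol
Let x = n(NaOH), y = n(NaCl).
Titrant: 1x = 8.017 × 10^-3;  mass: 40.00x + 58.44y = 0.7866
Solving, x = 8.017 × 10^-3 mol, y = 7.972 × 10^-3 mol
mass of NaOH = 8.017 × 10^-3 × 40.00 = 0.3207 g
% NaOH = 0.3207 / 0.7866 × 100 = 40.77 %

40.77 %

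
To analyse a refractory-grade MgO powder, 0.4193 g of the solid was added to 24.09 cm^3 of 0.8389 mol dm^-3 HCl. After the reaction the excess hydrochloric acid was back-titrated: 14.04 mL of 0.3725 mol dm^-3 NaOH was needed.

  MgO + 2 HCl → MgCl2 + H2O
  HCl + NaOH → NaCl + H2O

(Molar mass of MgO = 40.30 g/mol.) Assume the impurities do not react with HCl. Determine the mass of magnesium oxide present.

0.3018 g

n(HCl) added = 0.02409 × 0.8389 = 0.02021 mol
n(NaOH) used in back-titration = 0.01404 × 0.3725 = 5.230 × 10^-3 mol
n(HCl) left over = 5.230 × 10^-3 mol (1:1 ratio)
n(HCl) consumed by analyte = 0.02021 − 5.230 × 10^-3 = 0.01498 mol
From the 1:2 ratio, n(MgO) = 1/2 × 0.01498 = 7.490 × 10^-3 mol
mass of MgO = 7.490 × 10^-3 × 40.30 = 0.3018 g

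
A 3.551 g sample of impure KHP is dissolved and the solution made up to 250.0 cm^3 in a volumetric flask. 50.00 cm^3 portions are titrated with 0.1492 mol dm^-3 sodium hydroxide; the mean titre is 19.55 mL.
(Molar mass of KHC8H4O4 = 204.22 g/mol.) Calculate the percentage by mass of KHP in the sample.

KHC8H4O4 + NaOH → KNaC8H4O4 + H2O
n(NaOH) per titration = 0.01955 × 0.1492 = 2.917 × 10^-3 mol
n(KHC8H4O4) in each aliquot = 2.917 × 10^-3 mol (1:1 ratio)
n(KHC8H4O4) in the whole flask = 2.917 × 10^-3 × 250.0/50.00 = 0.01458 mol
mass of KHC8H4O4 = 0.01458 × 204.22 = 2.978 g
% KHC8H4O4 = 2.978 / 3.551 × 100 = 83.88 %

83.88 %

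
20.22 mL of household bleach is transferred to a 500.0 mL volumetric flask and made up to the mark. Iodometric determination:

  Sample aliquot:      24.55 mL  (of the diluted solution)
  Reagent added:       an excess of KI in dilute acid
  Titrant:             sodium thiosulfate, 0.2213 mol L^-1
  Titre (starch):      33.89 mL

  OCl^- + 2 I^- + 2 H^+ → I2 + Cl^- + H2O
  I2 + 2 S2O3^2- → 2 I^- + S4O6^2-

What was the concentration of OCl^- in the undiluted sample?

n(S2O3^2-) = 0.03389 × 0.2213 = 7.500 × 10^-3 mol
n(I2) = n(S2O3^2-)/2 = 3.750 × 10^-3 mol
n(OCl^-) in the aliquot = 3.750 × 10^-3 mol (1:1 ratio)
[OCl^-]_dilute = 3.750 × 10^-3 / 0.02455 = 0.1527 mol/L
[OCl^-]_original = 0.1527 × 500.0/20.22 = 3.777 mol/L

3.777 mol/L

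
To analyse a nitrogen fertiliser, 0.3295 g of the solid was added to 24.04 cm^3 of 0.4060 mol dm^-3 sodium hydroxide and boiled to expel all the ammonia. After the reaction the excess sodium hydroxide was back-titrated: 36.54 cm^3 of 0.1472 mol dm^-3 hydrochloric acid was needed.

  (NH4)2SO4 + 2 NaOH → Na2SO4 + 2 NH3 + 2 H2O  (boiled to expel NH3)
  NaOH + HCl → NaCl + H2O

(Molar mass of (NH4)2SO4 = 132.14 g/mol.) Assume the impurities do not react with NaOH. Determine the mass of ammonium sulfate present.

n(NaOH) added = 0.02404 × 0.4060 = 9.760 × 10^-3 mol
n(HCl) used in back-titration = 0.03654 × 0.1472 = 5.379 × 10^-3 mol
n(NaOH) left over = 5.379 × 10^-3 mol (1:1 ratio)
n(NaOH) consumed by analyte = 9.760 × 10^-3 − 5.379 × 10^-3 = 4.382 × 10^-3 mol
From the 1:2 ratio, n((NH4)2SO4) = 1/2 × 4.382 × 10^-3 = 2.191 × 10^-3 mol
mass of (NH4)2SO4 = 2.191 × 10^-3 × 132.14 = 0.2895 g

0.2895 g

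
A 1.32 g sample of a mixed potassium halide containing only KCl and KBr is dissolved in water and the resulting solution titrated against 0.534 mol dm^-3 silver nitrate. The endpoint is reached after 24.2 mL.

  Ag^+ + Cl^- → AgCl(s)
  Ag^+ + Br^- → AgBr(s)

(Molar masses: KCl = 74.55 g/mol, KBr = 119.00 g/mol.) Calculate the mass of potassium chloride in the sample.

n(AgNO3) = 0.0242 × 0.534 = 0.0129 mol
Let x = n(KCl), y = n(KBr).
Titrant: 1x + 1y = 0.0129;  mass: 74.55x + 119.00y = 1.32
Solving, x = 4.90 × 10^-3 mol, y = 8.02 × 10^-3 mol
mass of KCl = 4.90 × 10^-3 × 74.55 = 0.365 g

0.365 g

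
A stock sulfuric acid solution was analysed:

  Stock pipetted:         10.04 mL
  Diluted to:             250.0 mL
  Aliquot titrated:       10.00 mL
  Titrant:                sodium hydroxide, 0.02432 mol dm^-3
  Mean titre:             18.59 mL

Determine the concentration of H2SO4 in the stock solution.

0.5629 mol/L

H2SO4 + 2 NaOH → Na2SO4 + 2 H2O
n(NaOH) = 0.01859 × 0.02432 = 4.521 × 10^-4 mol
From the 1:2 ratio, n(H2SO4) in the aliquot = 1/2 × 4.521 × 10^-4 = 2.261 × 10^-4 mol
[H2SO4]_dilute = 2.261 × 10^-4 / 0.01000 = 0.02261 mol/L
Dilution factor = 250.0 / 10.04 = 24.90
[H2SO4]_stock = 0.02261 × 24.90 = 0.5629 mol/L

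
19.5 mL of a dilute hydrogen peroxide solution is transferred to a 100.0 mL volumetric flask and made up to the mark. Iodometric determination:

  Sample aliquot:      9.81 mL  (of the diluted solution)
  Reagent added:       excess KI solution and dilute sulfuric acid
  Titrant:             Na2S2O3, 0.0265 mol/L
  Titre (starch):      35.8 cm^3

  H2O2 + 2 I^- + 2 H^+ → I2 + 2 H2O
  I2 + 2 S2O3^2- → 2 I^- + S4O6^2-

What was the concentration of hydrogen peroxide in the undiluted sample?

n(S2O3^2-) = 0.0358 × 0.0265 = 9.49 × 10^-4 mol
n(I2) = n(S2O3^2-)/2 = 4.74 × 10^-4 mol
n(H2O2) in the aliquot = 4.74 × 10^-4 mol (1:1 ratio)
[H2O2]_dilute = 4.74 × 10^-4 / 0.00981 = 0.0484 mol/L
[H2O2]_original = 0.0484 × 100.0/19.5 = 0.248 mol/L

0.248 mol/L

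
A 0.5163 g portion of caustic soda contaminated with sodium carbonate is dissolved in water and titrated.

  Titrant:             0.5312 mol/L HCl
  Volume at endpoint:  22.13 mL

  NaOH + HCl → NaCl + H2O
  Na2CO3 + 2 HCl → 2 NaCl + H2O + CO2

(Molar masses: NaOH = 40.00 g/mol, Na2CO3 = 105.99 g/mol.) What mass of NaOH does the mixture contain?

0.3284 g

n(HCl) = 0.02213 × 0.5312 = 0.01176 mol
Let x = n(NaOH), y = n(Na2CO3).
Titrant: 1x + 2y = 0.01176;  mass: 40.00x + 105.99y = 0.5163
Solving, x = 8.209 × 10^-3 mol, y = 1.773 × 10^-3 mol
mass of NaOH = 8.209 × 10^-3 × 40.00 = 0.3284 g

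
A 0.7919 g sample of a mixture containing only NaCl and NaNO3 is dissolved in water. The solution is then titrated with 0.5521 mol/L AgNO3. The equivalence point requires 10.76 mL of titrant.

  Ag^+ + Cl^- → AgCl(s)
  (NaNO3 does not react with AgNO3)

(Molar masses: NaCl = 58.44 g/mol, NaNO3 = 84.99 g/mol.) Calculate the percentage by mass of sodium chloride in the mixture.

n(AgNO3) = 0.01076 × 0.5521 = 5.941 × 10^-3 mol
Let x = n(NaCl), y = n(NaNO3).
Titrant: 1x = 5.941 × 10^-3;  mass: 58.44x + 84.99y = 0.7919
Solving, x = 5.941 × 10^-3 mol, y = 5.233 × 10^-3 mol
mass of NaCl = 5.941 × 10^-3 × 58.44 = 0.3472 g
% NaCl = 0.3472 / 0.7919 × 100 = 43.84 %

43.84 %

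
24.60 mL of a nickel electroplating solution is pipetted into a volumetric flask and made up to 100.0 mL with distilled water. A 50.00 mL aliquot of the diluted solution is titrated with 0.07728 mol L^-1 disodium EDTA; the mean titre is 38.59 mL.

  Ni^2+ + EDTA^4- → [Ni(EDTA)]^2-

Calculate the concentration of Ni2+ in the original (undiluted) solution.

n(EDTA) = 0.03859 × 0.07728 = 2.982 × 10^-3 mol
n(Ni2+) in the aliquot = 2.982 × 10^-3 mol (1:1 ratio)
[Ni2+]_dilute = 2.982 × 10^-3 / 0.05000 = 0.05964 mol/L
Dilution factor = 100.0 / 24.60 = 4.065
[Ni2+]_stock = 0.05964 × 4.065 = 0.2425 mol/L

0.2425 mol/L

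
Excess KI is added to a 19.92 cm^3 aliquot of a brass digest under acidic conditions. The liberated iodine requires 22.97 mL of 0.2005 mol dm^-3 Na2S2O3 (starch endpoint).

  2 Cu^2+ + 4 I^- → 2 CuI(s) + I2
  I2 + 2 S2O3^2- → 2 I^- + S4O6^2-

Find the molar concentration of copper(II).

0.2312 mol/L

n(S2O3^2-) = 0.02297 × 0.2005 = 4.605 × 10^-3 mol
n(I2) = n(S2O3^2-)/2 = 2.303 × 10^-3 mol
From the 2:1 ratio, n(Cu2+) in the aliquot = 2/1 × 2.303 × 10^-3 = 4.605 × 10^-3 mol
[Cu2+] = 4.605 × 10^-3 / 0.01992 = 0.2312 mol/L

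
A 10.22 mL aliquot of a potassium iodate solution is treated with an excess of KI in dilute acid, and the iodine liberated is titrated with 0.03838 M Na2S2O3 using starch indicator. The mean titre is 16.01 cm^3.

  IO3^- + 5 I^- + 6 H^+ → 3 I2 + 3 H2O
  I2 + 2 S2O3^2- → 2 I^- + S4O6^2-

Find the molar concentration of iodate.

n(S2O3^2-) = 0.01601 × 0.03838 = 6.145 × 10^-4 mol
n(I2) = n(S2O3^2-)/2 = 3.072 × 10^-4 mol
From the 1:3 ratio, n(IO3^-) in the aliquot = 1/3 × 3.072 × 10^-4 = 1.024 × 10^-4 mol
[IO3^-] = 1.024 × 10^-4 / 0.01022 = 0.01002 mol/L

0.01002 M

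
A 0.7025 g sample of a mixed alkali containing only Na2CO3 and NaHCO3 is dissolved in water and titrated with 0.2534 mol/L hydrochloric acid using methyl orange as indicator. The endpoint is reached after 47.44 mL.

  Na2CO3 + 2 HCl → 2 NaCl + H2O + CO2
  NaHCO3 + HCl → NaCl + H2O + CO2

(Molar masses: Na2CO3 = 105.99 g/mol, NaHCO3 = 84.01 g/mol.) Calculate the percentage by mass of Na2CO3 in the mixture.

n(HCl) = 0.04744 × 0.2534 = 0.01202 mol
Let x = n(Na2CO3), y = n(NaHCO3).
Titrant: 2x + 1y = 0.01202;  mass: 105.99x + 84.01y = 0.7025
Solving, x = 4.956 × 10^-3 mol, y = 2.110 × 10^-3 mol
mass of Na2CO3 = 4.956 × 10^-3 × 105.99 = 0.5253 g
% Na2CO3 = 0.5253 / 0.7025 × 100 = 74.77 %

74.77 %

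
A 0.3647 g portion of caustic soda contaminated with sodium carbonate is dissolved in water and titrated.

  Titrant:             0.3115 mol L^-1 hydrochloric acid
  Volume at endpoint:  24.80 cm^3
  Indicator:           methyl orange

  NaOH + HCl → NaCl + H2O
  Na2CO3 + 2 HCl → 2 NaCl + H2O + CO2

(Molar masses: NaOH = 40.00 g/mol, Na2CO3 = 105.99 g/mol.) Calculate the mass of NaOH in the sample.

0.1376 g

n(HCl) = 0.02480 × 0.3115 = 7.725 × 10^-3 mol
Let x = n(NaOH), y = n(Na2CO3).
Titrant: 1x + 2y = 7.725 × 10^-3;  mass: 40.00x + 105.99y = 0.3647
Solving, x = 3.440 × 10^-3 mol, y = 2.143 × 10^-3 mol
mass of NaOH = 3.440 × 10^-3 × 40.00 = 0.1376 g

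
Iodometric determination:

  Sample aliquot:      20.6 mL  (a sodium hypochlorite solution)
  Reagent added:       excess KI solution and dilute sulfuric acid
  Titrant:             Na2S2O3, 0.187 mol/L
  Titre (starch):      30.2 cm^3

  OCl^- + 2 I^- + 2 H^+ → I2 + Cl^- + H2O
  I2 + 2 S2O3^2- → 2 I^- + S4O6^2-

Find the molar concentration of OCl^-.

0.137 mol/L

n(S2O3^2-) = 0.0302 × 0.187 = 5.65 × 10^-3 mol
n(I2) = n(S2O3^2-)/2 = 2.82 × 10^-3 mol
n(OCl^-) in the aliquot = 2.82 × 10^-3 mol (1:1 ratio)
[OCl^-] = 2.82 × 10^-3 / 0.0206 = 0.137 mol/L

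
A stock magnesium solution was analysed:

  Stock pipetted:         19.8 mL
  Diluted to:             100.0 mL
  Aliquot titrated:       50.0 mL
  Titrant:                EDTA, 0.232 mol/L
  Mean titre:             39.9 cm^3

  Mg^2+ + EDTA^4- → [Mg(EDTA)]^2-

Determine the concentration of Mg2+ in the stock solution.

n(EDTA) = 0.0399 × 0.232 = 9.26 × 10^-3 mol
n(Mg2+) in the aliquot = 9.26 × 10^-3 mol (1:1 ratio)
[Mg2+]_dilute = 9.26 × 10^-3 / 0.0500 = 0.185 mol/L
Dilution factor = 100.0 / 19.8 = 5.051
[Mg2+]_stock = 0.185 × 5.051 = 0.935 mol/L

0.935 mol/L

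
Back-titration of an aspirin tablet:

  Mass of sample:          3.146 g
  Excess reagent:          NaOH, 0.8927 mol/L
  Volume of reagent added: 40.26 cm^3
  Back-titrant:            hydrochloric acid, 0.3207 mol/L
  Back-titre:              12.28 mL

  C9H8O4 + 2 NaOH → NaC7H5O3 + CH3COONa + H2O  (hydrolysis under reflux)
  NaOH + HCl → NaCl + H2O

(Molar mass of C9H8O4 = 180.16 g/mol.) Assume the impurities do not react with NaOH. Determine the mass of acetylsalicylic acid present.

2.883 g

n(NaOH) added = 0.04026 × 0.8927 = 0.03594 mol
n(HCl) used in back-titration = 0.01228 × 0.3207 = 3.938 × 10^-3 mol
n(NaOH) left over = 3.938 × 10^-3 mol (1:1 ratio)
n(NaOH) consumed by analyte = 0.03594 − 3.938 × 10^-3 = 0.03200 mol
From the 1:2 ratio, n(C9H8O4) = 1/2 × 0.03200 = 0.01600 mol
mass of C9H8O4 = 0.01600 × 180.16 = 2.883 g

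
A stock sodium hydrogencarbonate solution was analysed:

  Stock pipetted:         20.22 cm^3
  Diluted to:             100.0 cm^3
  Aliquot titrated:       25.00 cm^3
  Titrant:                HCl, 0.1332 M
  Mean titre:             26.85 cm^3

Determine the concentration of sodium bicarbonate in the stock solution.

NaHCO3 + HCl → NaCl + H2O + CO2
n(HCl) = 0.02685 × 0.1332 = 3.576 × 10^-3 mol
n(NaHCO3) in the aliquot = 3.576 × 10^-3 mol (1:1 ratio)
[NaHCO3]_dilute = 3.576 × 10^-3 / 0.02500 = 0.1431 mol/L
Dilution factor = 100.0 / 20.22 = 4.946
[NaHCO3]_stock = 0.1431 × 4.946 = 0.7075 mol/L

0.7075 M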